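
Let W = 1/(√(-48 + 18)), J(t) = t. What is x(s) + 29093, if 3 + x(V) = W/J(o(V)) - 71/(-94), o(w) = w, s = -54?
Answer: 2734531/94 + I*√30/1620 ≈ 29091.0 + 0.003381*I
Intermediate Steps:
W = -I*√30/30 (W = 1/(√(-30)) = 1/(I*√30) = -I*√30/30 ≈ -0.18257*I)
x(V) = -211/94 - I*√30/(30*V) (x(V) = -3 + ((-I*√30/30)/V - 71/(-94)) = -3 + (-I*√30/(30*V) - 71*(-1/94)) = -3 + (-I*√30/(30*V) + 71/94) = -3 + (71/94 - I*√30/(30*V)) = -211/94 - I*√30/(30*V))
x(s) + 29093 = (-211/94 - 1/30*I*√30/(-54)) + 29093 = (-211/94 - 1/30*I*√30*(-1/54)) + 29093 = (-211/94 + I*√30/1620) + 29093 = 2734531/94 + I*√30/1620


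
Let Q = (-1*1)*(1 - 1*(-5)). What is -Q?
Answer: 6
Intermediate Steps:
Q = -6 (Q = -(1 + 5) = -1*6 = -6)
-Q = -1*(-6) = 6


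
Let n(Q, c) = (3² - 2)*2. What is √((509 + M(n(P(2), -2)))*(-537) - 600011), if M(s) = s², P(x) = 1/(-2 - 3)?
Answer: 2*I*√244649 ≈ 989.24*I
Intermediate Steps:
P(x) = -⅕ (P(x) = 1/(-5) = -⅕)
n(Q, c) = 14 (n(Q, c) = (9 - 2)*2 = 7*2 = 14)
√((509 + M(n(P(2), -2)))*(-537) - 600011) = √((509 + 14²)*(-537) - 600011) = √((509 + 196)*(-537) - 600011) = √(705*(-537) - 600011) = √(-378585 - 600011) = √(-978596) = 2*I*√244649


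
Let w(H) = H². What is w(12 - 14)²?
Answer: 16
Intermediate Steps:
w(12 - 14)² = ((12 - 14)²)² = ((-2)²)² = 4² = 16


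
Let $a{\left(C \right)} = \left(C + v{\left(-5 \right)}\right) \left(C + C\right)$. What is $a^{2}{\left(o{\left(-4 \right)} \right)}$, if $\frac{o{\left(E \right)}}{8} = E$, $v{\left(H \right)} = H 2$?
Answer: $7225344$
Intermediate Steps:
$v{\left(H \right)} = 2 H$
$o{\left(E \right)} = 8 E$
$a{\left(C \right)} = 2 C \left(-10 + C\right)$ ($a{\left(C \right)} = \left(C + 2 \left(-5\right)\right) \left(C + C\right) = \left(C - 10\right) 2 C = \left(-10 + C\right) 2 C = 2 C \left(-10 + C\right)$)
$a^{2}{\left(o{\left(-4 \right)} \right)} = \left(2 \cdot 8 \left(-4\right) \left(-10 + 8 \left(-4\right)\right)\right)^{2} = \left(2 \left(-32\right) \left(-10 - 32\right)\right)^{2} = \left(2 \left(-32\right) \left(-42\right)\right)^{2} = 2688^{2} = 7225344$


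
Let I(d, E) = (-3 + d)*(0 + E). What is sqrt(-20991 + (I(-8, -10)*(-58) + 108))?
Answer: I*sqrt(27263) ≈ 165.12*I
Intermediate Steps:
I(d, E) = E*(-3 + d) (I(d, E) = (-3 + d)*E = E*(-3 + d))
sqrt(-20991 + (I(-8, -10)*(-58) + 108)) = sqrt(-20991 + (-10*(-3 - 8)*(-58) + 108)) = sqrt(-20991 + (-10*(-11)*(-58) + 108)) = sqrt(-20991 + (110*(-58) + 108)) = sqrt(-20991 + (-6380 + 108)) = sqrt(-20991 - 6272) = sqrt(-27263) = I*sqrt(27263)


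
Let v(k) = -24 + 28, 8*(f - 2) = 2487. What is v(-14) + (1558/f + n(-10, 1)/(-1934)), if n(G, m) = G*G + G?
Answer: 21621657/2420401 ≈ 8.9331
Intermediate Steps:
f = 2503/8 (f = 2 + (⅛)*2487 = 2 + 2487/8 = 2503/8 ≈ 312.88)
v(k) = 4
n(G, m) = G + G² (n(G, m) = G² + G = G + G²)
v(-14) + (1558/f + n(-10, 1)/(-1934)) = 4 + (1558/(2503/8) - 10*(1 - 10)/(-1934)) = 4 + (1558*(8/2503) - 10*(-9)*(-1/1934)) = 4 + (12464/2503 + 90*(-1/1934)) = 4 + (12464/2503 - 45/967) = 4 + 11940053/2420401 = 21621657/2420401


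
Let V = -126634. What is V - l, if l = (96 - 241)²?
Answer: -147659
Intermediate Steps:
l = 21025 (l = (-145)² = 21025)
V - l = -126634 - 1*21025 = -126634 - 21025 = -147659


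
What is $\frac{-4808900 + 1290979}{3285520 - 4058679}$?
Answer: $\frac{3517921}{773159} \approx 4.5501$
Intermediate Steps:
$\frac{-4808900 + 1290979}{3285520 - 4058679} = - \frac{3517921}{-773159} = \left(-3517921\right) \left(- \frac{1}{773159}\right) = \frac{3517921}{773159}$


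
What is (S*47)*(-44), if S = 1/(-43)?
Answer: 2068/43 ≈ 48.093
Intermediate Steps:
S = -1/43 ≈ -0.023256
(S*47)*(-44) = -1/43*47*(-44) = -47/43*(-44) = 2068/43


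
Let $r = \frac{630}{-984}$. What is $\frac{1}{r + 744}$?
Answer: $\frac{164}{121911} \approx 0.0013452$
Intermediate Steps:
$r = - \frac{105}{164}$ ($r = 630 \left(- \frac{1}{984}\right) = - \frac{105}{164} \approx -0.64024$)
$\frac{1}{r + 744} = \frac{1}{- \frac{105}{164} + 744} = \frac{1}{\frac{121911}{164}} = \frac{164}{121911}$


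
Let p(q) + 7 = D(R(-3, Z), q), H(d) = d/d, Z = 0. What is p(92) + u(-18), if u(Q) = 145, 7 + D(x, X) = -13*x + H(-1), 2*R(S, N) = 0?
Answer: 132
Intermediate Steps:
H(d) = 1
R(S, N) = 0 (R(S, N) = (1/2)*0 = 0)
D(x, X) = -6 - 13*x (D(x, X) = -7 + (-13*x + 1) = -7 + (1 - 13*x) = -6 - 13*x)
p(q) = -13 (p(q) = -7 + (-6 - 13*0) = -7 + (-6 + 0) = -7 - 6 = -13)
p(92) + u(-18) = -13 + 145 = 132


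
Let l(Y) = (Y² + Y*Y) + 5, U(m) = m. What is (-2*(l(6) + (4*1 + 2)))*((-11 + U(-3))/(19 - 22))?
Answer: -2324/3 ≈ -774.67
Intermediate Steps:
l(Y) = 5 + 2*Y² (l(Y) = (Y² + Y²) + 5 = 2*Y² + 5 = 5 + 2*Y²)
(-2*(l(6) + (4*1 + 2)))*((-11 + U(-3))/(19 - 22)) = (-2*((5 + 2*6²) + (4*1 + 2)))*((-11 - 3)/(19 - 22)) = (-2*((5 + 2*36) + (4 + 2)))*(-14/(-3)) = (-2*((5 + 72) + 6))*(-14*(-⅓)) = -2*(77 + 6)*(14/3) = -2*83*(14/3) = -166*14/3 = -2324/3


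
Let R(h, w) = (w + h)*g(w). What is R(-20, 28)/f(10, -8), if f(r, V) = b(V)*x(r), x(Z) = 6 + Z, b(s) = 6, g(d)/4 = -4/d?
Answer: -1/21 ≈ -0.047619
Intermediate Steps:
g(d) = -16/d (g(d) = 4*(-4/d) = -16/d)
R(h, w) = -16*(h + w)/w (R(h, w) = (w + h)*(-16/w) = (h + w)*(-16/w) = -16*(h + w)/w)
f(r, V) = 36 + 6*r (f(r, V) = 6*(6 + r) = 36 + 6*r)
R(-20, 28)/f(10, -8) = (-16 - 16*(-20)/28)/(36 + 6*10) = (-16 - 16*(-20)*1/28)/(36 + 60) = (-16 + 80/7)/96 = -32/7*1/96 = -1/21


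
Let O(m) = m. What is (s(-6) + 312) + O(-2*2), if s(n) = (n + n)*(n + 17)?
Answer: 176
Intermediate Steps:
s(n) = 2*n*(17 + n) (s(n) = (2*n)*(17 + n) = 2*n*(17 + n))
(s(-6) + 312) + O(-2*2) = (2*(-6)*(17 - 6) + 312) - 2*2 = (2*(-6)*11 + 312) - 4 = (-132 + 312) - 4 = 180 - 4 = 176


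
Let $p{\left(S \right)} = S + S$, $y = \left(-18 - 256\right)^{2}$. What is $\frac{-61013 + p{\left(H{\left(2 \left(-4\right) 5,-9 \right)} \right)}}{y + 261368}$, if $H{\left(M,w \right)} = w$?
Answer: $- \frac{61031}{336444} \approx -0.1814$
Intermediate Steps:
$y = 75076$ ($y = \left(-274\right)^{2} = 75076$)
$p{\left(S \right)} = 2 S$
$\frac{-61013 + p{\left(H{\left(2 \left(-4\right) 5,-9 \right)} \right)}}{y + 261368} = \frac{-61013 + 2 \left(-9\right)}{75076 + 261368} = \frac{-61013 - 18}{336444} = \left(-61031\right) \frac{1}{336444} = - \frac{61031}{336444}$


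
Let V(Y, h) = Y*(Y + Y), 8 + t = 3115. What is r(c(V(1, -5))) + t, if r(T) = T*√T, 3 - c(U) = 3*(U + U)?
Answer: 3107 - 27*I ≈ 3107.0 - 27.0*I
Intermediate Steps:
t = 3107 (t = -8 + 3115 = 3107)
V(Y, h) = 2*Y² (V(Y, h) = Y*(2*Y) = 2*Y²)
c(U) = 3 - 6*U (c(U) = 3 - 3*(U + U) = 3 - 3*2*U = 3 - 6*U)
r(T) = T^(3/2)
r(c(V(1, -5))) + t = (3 - 12*1²)^(3/2) + 3107 = (3 - 12)^(3/2) + 3107 = (-9)^(3/2) + 3107 = -27*I + 3107 = 3107 - 27*I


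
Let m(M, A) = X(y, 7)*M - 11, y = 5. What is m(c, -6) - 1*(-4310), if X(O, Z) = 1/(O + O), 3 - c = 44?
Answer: 42949/10 ≈ 4294.9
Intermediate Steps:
c = -41 (c = 3 - 1*44 = 3 - 44 = -41)
X(O, Z) = 1/(2*O)
m(M, A) = -11 + M/10 (m(M, A) = ((½)/5)*M - 11 = ((½)*(⅕))*M - 11 = M/10 - 11 = -11 + M/10)
m(c, -6) - 1*(-4310) = (-11 + (⅒)*(-41)) - 1*(-4310) = (-11 - 41/10) + 4310 = -151/10 + 4310 = 42949/10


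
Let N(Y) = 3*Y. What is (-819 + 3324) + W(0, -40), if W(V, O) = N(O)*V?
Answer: 2505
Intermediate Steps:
W(V, O) = 3*O*V (W(V, O) = (3*O)*V = 3*O*V)
(-819 + 3324) + W(0, -40) = (-819 + 3324) + 3*(-40)*0 = 2505 + 0 = 2505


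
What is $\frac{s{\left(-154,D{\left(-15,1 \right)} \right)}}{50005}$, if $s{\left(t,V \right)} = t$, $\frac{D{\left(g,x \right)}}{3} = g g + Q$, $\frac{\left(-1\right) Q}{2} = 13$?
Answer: $- \frac{154}{50005} \approx -0.0030797$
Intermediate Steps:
$Q = -26$ ($Q = \left(-2\right) 13 = -26$)
$D{\left(g,x \right)} = -78 + 3 g^{2}$ ($D{\left(g,x \right)} = 3 \left(g g - 26\right) = 3 \left(g^{2} - 26\right) = 3 \left(-26 + g^{2}\right) = -78 + 3 g^{2}$)
$\frac{s{\left(-154,D{\left(-15,1 \right)} \right)}}{50005} = - \frac{154}{50005}$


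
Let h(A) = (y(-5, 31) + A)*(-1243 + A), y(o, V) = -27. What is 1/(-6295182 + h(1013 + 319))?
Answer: -1/6179037 ≈ -1.6184e-7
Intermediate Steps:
h(A) = (-1243 + A)*(-27 + A) (h(A) = (-27 + A)*(-1243 + A) = (-1243 + A)*(-27 + A))
1/(-6295182 + h(1013 + 319)) = 1/(-6295182 + (33561 + (1013 + 319)² - 1270*(1013 + 319))) = 1/(-6295182 + (33561 + 1332² - 1270*1332)) = 1/(-6295182 + (33561 + 1774224 - 1691640)) = 1/(-6295182 + 116145) = 1/(-6179037) = -1/6179037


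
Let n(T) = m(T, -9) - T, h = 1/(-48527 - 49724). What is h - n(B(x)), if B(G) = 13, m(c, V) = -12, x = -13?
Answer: 2456274/98251 ≈ 25.000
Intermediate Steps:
h = -1/98251 (h = 1/(-98251) = -1/98251 ≈ -1.0178e-5)
n(T) = -12 - T
h - n(B(x)) = -1/98251 - (-12 - 1*13) = -1/98251 - (-12 - 13) = -1/98251 - 1*(-25) = -1/98251 + 25 = 2456274/98251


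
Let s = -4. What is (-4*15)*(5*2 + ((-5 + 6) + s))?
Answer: -420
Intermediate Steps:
(-4*15)*(5*2 + ((-5 + 6) + s)) = (-4*15)*(5*2 + ((-5 + 6) - 4)) = -60*(10 + (1 - 4)) = -60*(10 - 3) = -60*7 = -420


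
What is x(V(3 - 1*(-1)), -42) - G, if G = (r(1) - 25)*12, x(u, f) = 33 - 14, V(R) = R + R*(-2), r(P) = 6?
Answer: 247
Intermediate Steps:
V(R) = -R (V(R) = R - 2*R = -R)
x(u, f) = 19
G = -228 (G = (6 - 25)*12 = -19*12 = -228)
x(V(3 - 1*(-1)), -42) - G = 19 - 1*(-228) = 19 + 228 = 247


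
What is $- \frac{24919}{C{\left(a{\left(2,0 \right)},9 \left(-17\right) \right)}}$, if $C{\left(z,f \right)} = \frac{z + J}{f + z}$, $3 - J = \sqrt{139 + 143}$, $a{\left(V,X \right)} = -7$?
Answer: $\frac{7974080}{133} - \frac{1993520 \sqrt{282}}{133} \approx -1.9175 \cdot 10^{5}$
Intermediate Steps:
$J = 3 - \sqrt{282}$ ($J = 3 - \sqrt{139 + 143} = 3 - \sqrt{282} \approx -13.793$)
$C{\left(z,f \right)} = \frac{3 + z - \sqrt{282}}{f + z}$ ($C{\left(z,f \right)} = \frac{z + \left(3 - \sqrt{282}\right)}{f + z} = \frac{3 + z - \sqrt{282}}{f + z}$)
$- \frac{24919}{C{\left(a{\left(2,0 \right)},9 \left(-17\right) \right)}} = - \frac{24919}{\frac{1}{9 \left(-17\right) - 7} \left(3 - 7 - \sqrt{282}\right)} = - \frac{24919}{\frac{1}{-153 - 7} \left(-4 - \sqrt{282}\right)} = - \frac{24919}{\frac{1}{-160} \left(-4 - \sqrt{282}\right)} = - \frac{24919}{\left(- \frac{1}{160}\right) \left(-4 - \sqrt{282}\right)} = - \frac{24919}{\frac{1}{40} + \frac{\sqrt{282}}{160}}$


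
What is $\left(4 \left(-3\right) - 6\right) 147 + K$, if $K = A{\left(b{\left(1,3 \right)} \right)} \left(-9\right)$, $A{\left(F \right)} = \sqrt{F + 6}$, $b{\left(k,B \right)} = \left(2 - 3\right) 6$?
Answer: $-2646$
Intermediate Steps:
$b{\left(k,B \right)} = -6$ ($b{\left(k,B \right)} = \left(-1\right) 6 = -6$)
$A{\left(F \right)} = \sqrt{6 + F}$
$K = 0$ ($K = \sqrt{6 - 6} \left(-9\right) = \sqrt{0} \left(-9\right) = 0 \left(-9\right) = 0$)
$\left(4 \left(-3\right) - 6\right) 147 + K = \left(4 \left(-3\right) - 6\right) 147 + 0 = \left(-12 - 6\right) 147 + 0 = \left(-18\right) 147 + 0 = -2646 + 0 = -2646$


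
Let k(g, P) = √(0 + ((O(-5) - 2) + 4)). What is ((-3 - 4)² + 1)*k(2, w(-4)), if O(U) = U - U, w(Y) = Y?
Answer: 50*√2 ≈ 70.711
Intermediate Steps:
O(U) = 0
k(g, P) = √2 (k(g, P) = √(0 + ((0 - 2) + 4)) = √(0 + (-2 + 4)) = √(0 + 2) = √2)
((-3 - 4)² + 1)*k(2, w(-4)) = ((-3 - 4)² + 1)*√2 = ((-7)² + 1)*√2 = (49 + 1)*√2 = 50*√2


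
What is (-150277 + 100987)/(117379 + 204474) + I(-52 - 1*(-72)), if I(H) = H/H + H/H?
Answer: 594416/321853 ≈ 1.8469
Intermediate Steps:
I(H) = 2 (I(H) = 1 + 1 = 2)
(-150277 + 100987)/(117379 + 204474) + I(-52 - 1*(-72)) = (-150277 + 100987)/(117379 + 204474) + 2 = -49290/321853 + 2 = 594416/321853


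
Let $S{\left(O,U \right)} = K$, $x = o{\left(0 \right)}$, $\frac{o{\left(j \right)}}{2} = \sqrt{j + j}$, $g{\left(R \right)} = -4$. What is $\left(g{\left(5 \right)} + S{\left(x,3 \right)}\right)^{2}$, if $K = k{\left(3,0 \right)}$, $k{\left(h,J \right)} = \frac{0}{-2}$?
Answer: $16$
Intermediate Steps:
$k{\left(h,J \right)} = 0$ ($k{\left(h,J \right)} = 0 \left(- \frac{1}{2}\right) = 0$)
$o{\left(j \right)} = 2 \sqrt{2} \sqrt{j}$ ($o{\left(j \right)} = 2 \sqrt{j + j} = 2 \sqrt{2 j} = 2 \sqrt{2} \sqrt{j}$)
$x = 0$ ($x = 2 \sqrt{2} \sqrt{0} = 2 \sqrt{2} \cdot 0 = 0$)
$K = 0$
$S{\left(O,U \right)} = 0$
$\left(g{\left(5 \right)} + S{\left(x,3 \right)}\right)^{2} = \left(-4 + 0\right)^{2} = \left(-4\right)^{2} = 16$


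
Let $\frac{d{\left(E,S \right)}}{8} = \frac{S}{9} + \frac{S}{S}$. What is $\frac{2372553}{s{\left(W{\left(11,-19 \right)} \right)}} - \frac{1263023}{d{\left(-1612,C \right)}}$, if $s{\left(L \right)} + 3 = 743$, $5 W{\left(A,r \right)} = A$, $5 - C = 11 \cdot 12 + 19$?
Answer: $\frac{2753012817}{202760} \approx 13578.0$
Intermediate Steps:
$C = -146$ ($C = 5 - \left(11 \cdot 12 + 19\right) = 5 - \left(132 + 19\right) = 5 - 151 = -146$)
$W{\left(A,r \right)} = \frac{A}{5}$
$d{\left(E,S \right)} = 8 + \frac{8 S}{9}$ ($d{\left(E,S \right)} = 8 \left(\frac{S}{9} + \frac{S}{S}\right) = 8 \left(S \frac{1}{9} + 1\right) = 8 \left(\frac{S}{9} + 1\right) = 8 \left(1 + \frac{S}{9}\right) = 8 + \frac{8 S}{9}$)
$s{\left(L \right)} = 740$ ($s{\left(L \right)} = -3 + 743 = 740$)
$\frac{2372553}{s{\left(W{\left(11,-19 \right)} \right)}} - \frac{1263023}{d{\left(-1612,C \right)}} = \frac{2372553}{740} - \frac{1263023}{8 + \frac{8}{9} \left(-146\right)} = 2372553 \cdot \frac{1}{740} - \frac{1263023}{8 - \frac{1168}{9}} = \frac{2372553}{740} - \frac{1263023}{- \frac{1096}{9}} = \frac{2372553}{740} - - \frac{11367207}{1096} = \frac{2372553}{740} + \frac{11367207}{1096} = \frac{2753012817}{202760}$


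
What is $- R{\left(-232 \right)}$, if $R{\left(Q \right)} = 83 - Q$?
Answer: $-315$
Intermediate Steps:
$- R{\left(-232 \right)} = - (83 - -232) = - (83 + 232) = \left(-1\right) 315 = -315$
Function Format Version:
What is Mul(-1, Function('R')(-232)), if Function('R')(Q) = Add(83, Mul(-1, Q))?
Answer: -315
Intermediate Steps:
Mul(-1, Function('R')(-232)) = Mul(-1, Add(83, Mul(-1, -232))) = Mul(-1, Add(83, 232)) = Mul(-1, 315) = -315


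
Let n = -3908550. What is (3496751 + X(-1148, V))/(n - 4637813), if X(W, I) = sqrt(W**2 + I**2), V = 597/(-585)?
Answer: -3496751/8546363 - sqrt(50113339201)/1666540785 ≈ -0.40929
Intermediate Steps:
V = -199/195 (V = 597*(-1/585) = -199/195 ≈ -1.0205)
X(W, I) = sqrt(I**2 + W**2)
(3496751 + X(-1148, V))/(n - 4637813) = (3496751 + sqrt((-199/195)**2 + (-1148)**2))/(-3908550 - 4637813) = (3496751 + sqrt(39601/38025 + 1317904))/(-8546363) = (3496751 + sqrt(50113339201/38025))*(-1/8546363) = (3496751 + sqrt(50113339201)/195)*(-1/8546363) = -3496751/8546363 - sqrt(50113339201)/1666540785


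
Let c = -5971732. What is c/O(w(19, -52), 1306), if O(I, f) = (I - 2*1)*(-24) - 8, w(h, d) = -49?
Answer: -1492933/304 ≈ -4911.0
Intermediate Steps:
O(I, f) = 40 - 24*I (O(I, f) = (I - 2)*(-24) - 8 = (-2 + I)*(-24) - 8 = (48 - 24*I) - 8 = 40 - 24*I)
c/O(w(19, -52), 1306) = -5971732/(40 - 24*(-49)) = -5971732/(40 + 1176) = -5971732/1216 = -5971732*1/1216 = -1492933/304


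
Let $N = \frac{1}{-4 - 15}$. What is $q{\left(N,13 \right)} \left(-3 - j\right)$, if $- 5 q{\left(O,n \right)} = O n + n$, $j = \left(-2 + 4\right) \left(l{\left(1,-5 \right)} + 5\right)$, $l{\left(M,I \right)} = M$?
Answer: $\frac{702}{19} \approx 36.947$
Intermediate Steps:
$j = 12$ ($j = \left(-2 + 4\right) \left(1 + 5\right) = 2 \cdot 6 = 12$)
$N = - \frac{1}{19}$ ($N = \frac{1}{-4 - 15} = \frac{1}{-19} = - \frac{1}{19} \approx -0.052632$)
$q{\left(O,n \right)} = - \frac{n}{5} - \frac{O n}{5}$ ($q{\left(O,n \right)} = - \frac{O n + n}{5} = - \frac{n + O n}{5} = - \frac{n}{5} - \frac{O n}{5}$)
$q{\left(N,13 \right)} \left(-3 - j\right) = \left(- \frac{1}{5}\right) 13 \left(1 - \frac{1}{19}\right) \left(-3 - 12\right) = \left(- \frac{1}{5}\right) 13 \cdot \frac{18}{19} \left(-3 - 12\right) = \left(- \frac{234}{95}\right) \left(-15\right) = \frac{702}{19}$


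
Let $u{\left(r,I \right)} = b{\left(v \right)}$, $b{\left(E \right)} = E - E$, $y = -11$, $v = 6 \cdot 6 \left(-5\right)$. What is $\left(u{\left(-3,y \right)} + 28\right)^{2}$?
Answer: $784$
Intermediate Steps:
$v = -180$ ($v = 36 \left(-5\right) = -180$)
$b{\left(E \right)} = 0$
$u{\left(r,I \right)} = 0$
$\left(u{\left(-3,y \right)} + 28\right)^{2} = \left(0 + 28\right)^{2} = 28^{2} = 784$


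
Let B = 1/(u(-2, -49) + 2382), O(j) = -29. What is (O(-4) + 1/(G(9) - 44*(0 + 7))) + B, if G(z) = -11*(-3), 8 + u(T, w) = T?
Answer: -18918797/652300 ≈ -29.003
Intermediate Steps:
u(T, w) = -8 + T
G(z) = 33
B = 1/2372 (B = 1/((-8 - 2) + 2382) = 1/(-10 + 2382) = 1/2372 ≈ 0.00042159)
(O(-4) + 1/(G(9) - 44*(0 + 7))) + B = (-29 + 1/(33 - 44*(0 + 7))) + 1/2372 = (-29 + 1/(33 - 44*7)) + 1/2372 = (-29 + 1/(33 - 308)) + 1/2372 = (-29 + 1/(-275)) + 1/2372 = (-29 - 1/275) + 1/2372 = -7976/275 + 1/2372 = -18918797/652300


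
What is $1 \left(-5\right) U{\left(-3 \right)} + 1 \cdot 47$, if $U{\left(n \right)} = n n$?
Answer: $2$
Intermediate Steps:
$U{\left(n \right)} = n^{2}$
$1 \left(-5\right) U{\left(-3 \right)} + 1 \cdot 47 = 1 \left(-5\right) \left(-3\right)^{2} + 1 \cdot 47 = \left(-5\right) 9 + 47 = -45 + 47 = 2$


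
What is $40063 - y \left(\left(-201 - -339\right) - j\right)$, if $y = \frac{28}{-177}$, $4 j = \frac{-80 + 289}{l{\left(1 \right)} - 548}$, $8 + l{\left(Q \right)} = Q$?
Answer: $\frac{3937734788}{98235} \approx 40085.0$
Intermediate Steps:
$l{\left(Q \right)} = -8 + Q$
$j = - \frac{209}{2220}$ ($j = \frac{\left(-80 + 289\right) \frac{1}{\left(-8 + 1\right) - 548}}{4} = \frac{209 \frac{1}{-7 - 548}}{4} = \frac{209 \frac{1}{-555}}{4} = \frac{209 \left(- \frac{1}{555}\right)}{4} = \frac{1}{4} \left(- \frac{209}{555}\right) = - \frac{209}{2220} \approx -0.094144$)
$y = - \frac{28}{177}$ ($y = 28 \left(- \frac{1}{177}\right) = - \frac{28}{177} \approx -0.15819$)
$40063 - y \left(\left(-201 - -339\right) - j\right) = 40063 - - \frac{28 \left(\left(-201 - -339\right) - - \frac{209}{2220}\right)}{177} = 40063 - - \frac{28 \left(\left(-201 + 339\right) + \frac{209}{2220}\right)}{177} = 40063 - - \frac{28 \left(138 + \frac{209}{2220}\right)}{177} = 40063 - \left(- \frac{28}{177}\right) \frac{306569}{2220} = 40063 - - \frac{2145983}{98235} = 40063 + \frac{2145983}{98235} = \frac{3937734788}{98235}$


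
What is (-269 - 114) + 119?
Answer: -264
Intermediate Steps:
(-269 - 114) + 119 = -383 + 119 = -264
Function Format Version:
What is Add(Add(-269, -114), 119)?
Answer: -264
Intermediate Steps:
Add(Add(-269, -114), 119) = Add(-383, 119) = -264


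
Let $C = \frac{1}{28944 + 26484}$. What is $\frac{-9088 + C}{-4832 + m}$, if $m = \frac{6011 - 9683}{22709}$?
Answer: $\frac{11439196917067}{6082311763680} \approx 1.8807$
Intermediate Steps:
$m = - \frac{3672}{22709}$ ($m = \left(6011 - 9683\right) \frac{1}{22709} = \left(-3672\right) \frac{1}{22709} = - \frac{3672}{22709} \approx -0.1617$)
$C = \frac{1}{55428} \approx 1.8041 \cdot 10^{-5}$
$\frac{-9088 + C}{-4832 + m} = \frac{-9088 + \frac{1}{55428}}{-4832 - \frac{3672}{22709}} = - \frac{503729663}{55428 \left(- \frac{109733560}{22709}\right)} = \left(- \frac{503729663}{55428}\right) \left(- \frac{22709}{109733560}\right) = \frac{11439196917067}{6082311763680}$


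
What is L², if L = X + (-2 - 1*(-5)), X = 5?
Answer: 64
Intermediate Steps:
L = 8 (L = 5 + (-2 - 1*(-5)) = 5 + (-2 + 5) = 5 + 3 = 8)
L² = 8² = 64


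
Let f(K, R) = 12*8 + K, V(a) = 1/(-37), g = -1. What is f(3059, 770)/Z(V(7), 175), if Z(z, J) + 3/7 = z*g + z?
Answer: -22085/3 ≈ -7361.7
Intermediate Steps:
V(a) = -1/37
f(K, R) = 96 + K
Z(z, J) = -3/7 (Z(z, J) = -3/7 + (z*(-1) + z) = -3/7 + (-z + z) = -3/7 + 0 = -3/7)
f(3059, 770)/Z(V(7), 175) = (96 + 3059)/(-3/7) = 3155*(-7/3) = -22085/3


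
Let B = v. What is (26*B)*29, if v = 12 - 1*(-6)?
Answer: 13572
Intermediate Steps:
v = 18 (v = 12 + 6 = 18)
B = 18
(26*B)*29 = (26*18)*29 = 468*29 = 13572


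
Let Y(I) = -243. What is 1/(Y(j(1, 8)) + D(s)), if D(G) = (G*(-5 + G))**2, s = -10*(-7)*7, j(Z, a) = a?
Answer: 1/56477522257 ≈ 1.7706e-11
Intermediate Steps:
s = 490 (s = 70*7 = 490)
D(G) = G**2*(-5 + G)**2
1/(Y(j(1, 8)) + D(s)) = 1/(-243 + 490**2*(-5 + 490)**2) = 1/(-243 + 240100*485**2) = 1/(-243 + 240100*235225) = 1/(-243 + 56477522500) = 1/56477522257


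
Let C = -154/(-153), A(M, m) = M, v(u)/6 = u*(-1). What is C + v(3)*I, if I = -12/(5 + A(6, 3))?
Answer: 34742/1683 ≈ 20.643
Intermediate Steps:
v(u) = -6*u (v(u) = 6*(u*(-1)) = 6*(-u) = -6*u)
C = 154/153 (C = -154*(-1/153) = 154/153 ≈ 1.0065)
I = -12/11 (I = -12/(5 + 6) = -12/11 ≈ -1.0909)
C + v(3)*I = 154/153 - 6*3*(-12/11) = 154/153 - 18*(-12/11) = 154/153 + 216/11 = 34742/1683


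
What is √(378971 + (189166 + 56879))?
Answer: 2*√156254 ≈ 790.58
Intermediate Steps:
√(378971 + (189166 + 56879)) = √(378971 + 246045) = √625016 = 2*√156254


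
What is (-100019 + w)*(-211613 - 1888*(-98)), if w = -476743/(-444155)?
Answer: 1181175436488978/444155 ≈ 2.6594e+9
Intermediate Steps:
w = 476743/444155 (w = -476743*(-1/444155) = 476743/444155 ≈ 1.0734)
(-100019 + w)*(-211613 - 1888*(-98)) = (-100019 + 476743/444155)*(-211613 - 1888*(-98)) = -44423462202*(-211613 + 185024)/444155 = -44423462202/444155*(-26589) = 1181175436488978/444155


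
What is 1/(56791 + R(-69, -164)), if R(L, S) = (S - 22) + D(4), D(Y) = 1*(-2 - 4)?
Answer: 1/56599 ≈ 1.7668e-5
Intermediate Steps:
D(Y) = -6 (D(Y) = 1*(-6) = -6)
R(L, S) = -28 + S (R(L, S) = (S - 22) - 6 = (-22 + S) - 6 = -28 + S)
1/(56791 + R(-69, -164)) = 1/(56791 + (-28 - 164)) = 1/(56791 - 192) = 1/56599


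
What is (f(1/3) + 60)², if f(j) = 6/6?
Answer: 3721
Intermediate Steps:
f(j) = 1 (f(j) = 6*(⅙) = 1)
(f(1/3) + 60)² = (1 + 60)² = 61² = 3721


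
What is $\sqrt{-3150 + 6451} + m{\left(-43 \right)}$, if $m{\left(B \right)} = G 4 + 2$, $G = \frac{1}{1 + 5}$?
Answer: $\frac{8}{3} + \sqrt{3301} \approx 60.121$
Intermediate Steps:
$G = \frac{1}{6} \approx 0.16667$
$m{\left(B \right)} = \frac{8}{3}$ ($m{\left(B \right)} = \frac{1}{6} \cdot 4 + 2 = \frac{2}{3} + 2 = \frac{8}{3}$)
$\sqrt{-3150 + 6451} + m{\left(-43 \right)} = \sqrt{-3150 + 6451} + \frac{8}{3} = \sqrt{3301} + \frac{8}{3} = \frac{8}{3} + \sqrt{3301}$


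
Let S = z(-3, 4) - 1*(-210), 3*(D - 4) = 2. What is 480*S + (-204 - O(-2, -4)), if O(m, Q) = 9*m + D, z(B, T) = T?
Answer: 307588/3 ≈ 1.0253e+5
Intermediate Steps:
D = 14/3 (D = 4 + (⅓)*2 = 4 + ⅔ = 14/3 ≈ 4.6667)
O(m, Q) = 14/3 + 9*m (O(m, Q) = 9*m + 14/3 = 14/3 + 9*m)
S = 214 (S = 4 - 1*(-210) = 4 + 210 = 214)
480*S + (-204 - O(-2, -4)) = 480*214 + (-204 - (14/3 + 9*(-2))) = 102720 + (-204 - (14/3 - 18)) = 102720 + (-204 - 1*(-40/3)) = 102720 + (-204 + 40/3) = 102720 - 572/3 = 307588/3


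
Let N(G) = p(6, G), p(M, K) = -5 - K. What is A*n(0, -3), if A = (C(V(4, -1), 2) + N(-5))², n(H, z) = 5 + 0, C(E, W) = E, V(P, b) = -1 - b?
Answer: 0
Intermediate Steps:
N(G) = -5 - G
n(H, z) = 5
A = 0 (A = ((-1 - 1*(-1)) + (-5 - 1*(-5)))² = ((-1 + 1) + (-5 + 5))² = (0 + 0)² = 0² = 0)
A*n(0, -3) = 0*5 = 0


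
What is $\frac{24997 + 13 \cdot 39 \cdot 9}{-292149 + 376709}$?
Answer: $\frac{739}{2114} \approx 0.34957$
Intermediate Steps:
$\frac{24997 + 13 \cdot 39 \cdot 9}{-292149 + 376709} = \frac{24997 + 507 \cdot 9}{84560} = \left(24997 + 4563\right) \frac{1}{84560} = 29560 \cdot \frac{1}{84560} = \frac{739}{2114}$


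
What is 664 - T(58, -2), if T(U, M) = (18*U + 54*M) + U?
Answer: -330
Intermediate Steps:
T(U, M) = 19*U + 54*M
664 - T(58, -2) = 664 - (19*58 + 54*(-2)) = 664 - (1102 - 108) = 664 - 1*994 = 664 - 994 = -330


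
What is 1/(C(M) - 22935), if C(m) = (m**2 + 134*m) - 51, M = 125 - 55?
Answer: -1/8706 ≈ -0.00011486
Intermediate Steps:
M = 70
C(m) = -51 + m**2 + 134*m
1/(C(M) - 22935) = 1/((-51 + 70**2 + 134*70) - 22935) = 1/((-51 + 4900 + 9380) - 22935) = 1/(14229 - 22935) = 1/(-8706) = -1/8706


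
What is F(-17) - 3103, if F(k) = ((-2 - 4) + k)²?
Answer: -2574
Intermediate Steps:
F(k) = (-6 + k)²
F(-17) - 3103 = (-6 - 17)² - 3103 = (-23)² - 3103 = 529 - 3103 = -2574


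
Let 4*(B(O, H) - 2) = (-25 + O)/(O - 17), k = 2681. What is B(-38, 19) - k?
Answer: -589317/220 ≈ -2678.7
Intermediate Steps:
B(O, H) = 2 + (-25 + O)/(4*(-17 + O)) (B(O, H) = 2 + ((-25 + O)/(O - 17))/4 = 2 + ((-25 + O)/(-17 + O))/4 = 2 + (-25 + O)/(4*(-17 + O)))
B(-38, 19) - k = (-161 + 9*(-38))/(4*(-17 - 38)) - 1*2681 = (¼)*(-161 - 342)/(-55) - 2681 = (¼)*(-1/55)*(-503) - 2681 = 503/220 - 2681 = -589317/220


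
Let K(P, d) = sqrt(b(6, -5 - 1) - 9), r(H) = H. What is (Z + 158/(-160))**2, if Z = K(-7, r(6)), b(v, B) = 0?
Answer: (-79 + 240*I)**2/6400 ≈ -8.0248 - 5.925*I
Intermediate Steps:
K(P, d) = 3*I (K(P, d) = sqrt(0 - 9) = sqrt(-9) = 3*I)
Z = 3*I ≈ 3.0*I
(Z + 158/(-160))**2 = (3*I + 158/(-160))**2 = (3*I + 158*(-1/160))**2 = (3*I - 79/80)**2 = (-79/80 + 3*I)**2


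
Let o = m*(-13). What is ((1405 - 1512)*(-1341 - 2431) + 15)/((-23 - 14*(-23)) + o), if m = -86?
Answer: 403619/1417 ≈ 284.84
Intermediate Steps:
o = 1118 (o = -86*(-13) = 1118)
((1405 - 1512)*(-1341 - 2431) + 15)/((-23 - 14*(-23)) + o) = ((1405 - 1512)*(-1341 - 2431) + 15)/((-23 - 14*(-23)) + 1118) = (-107*(-3772) + 15)/((-23 + 322) + 1118) = (403604 + 15)/(299 + 1118) = 403619/1417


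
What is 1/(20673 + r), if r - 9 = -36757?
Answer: -1/16075 ≈ -6.2208e-5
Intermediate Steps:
r = -36748 (r = 9 - 36757 = -36748)
1/(20673 + r) = 1/(20673 - 36748) = 1/(-16075) = -1/16075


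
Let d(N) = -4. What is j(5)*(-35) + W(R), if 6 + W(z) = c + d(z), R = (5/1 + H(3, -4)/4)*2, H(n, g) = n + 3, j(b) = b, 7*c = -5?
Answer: -1300/7 ≈ -185.71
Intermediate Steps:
c = -5/7 (c = (⅐)*(-5) = -5/7 ≈ -0.71429)
H(n, g) = 3 + n
R = 13 (R = (5/1 + (3 + 3)/4)*2 = (5*1 + 6*(¼))*2 = (5 + 3/2)*2 = (13/2)*2 = 13)
W(z) = -75/7 (W(z) = -6 + (-5/7 - 4) = -6 - 33/7 = -75/7)
j(5)*(-35) + W(R) = 5*(-35) - 75/7 = -175 - 75/7 = -1300/7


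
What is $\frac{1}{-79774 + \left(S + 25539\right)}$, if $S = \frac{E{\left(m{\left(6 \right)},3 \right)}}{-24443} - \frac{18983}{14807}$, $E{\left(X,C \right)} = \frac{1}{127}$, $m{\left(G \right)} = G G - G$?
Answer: $- \frac{45964792627}{2492959456326715} \approx -1.8438 \cdot 10^{-5}$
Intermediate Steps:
$m{\left(G \right)} = G^{2} - G$
$E{\left(X,C \right)} = \frac{1}{127}$
$S = - \frac{58928201370}{45964792627}$ ($S = \frac{1}{127 \left(-24443\right)} - \frac{18983}{14807} = \frac{1}{127} \left(- \frac{1}{24443}\right) - \frac{18983}{14807} = - \frac{1}{3104261} - \frac{18983}{14807} = - \frac{58928201370}{45964792627} \approx -1.282$)
$\frac{1}{-79774 + \left(S + 25539\right)} = \frac{1}{-79774 + \left(- \frac{58928201370}{45964792627} + 25539\right)} = \frac{1}{-79774 + \frac{1173835910699583}{45964792627}} = \frac{1}{- \frac{2492959456326715}{45964792627}} = - \frac{45964792627}{2492959456326715}$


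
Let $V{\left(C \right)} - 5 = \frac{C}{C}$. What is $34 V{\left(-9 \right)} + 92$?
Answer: $296$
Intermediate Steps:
$V{\left(C \right)} = 6$ ($V{\left(C \right)} = 5 + \frac{C}{C} = 5 + 1 = 6$)
$34 V{\left(-9 \right)} + 92 = 34 \cdot 6 + 92 = 204 + 92 = 296$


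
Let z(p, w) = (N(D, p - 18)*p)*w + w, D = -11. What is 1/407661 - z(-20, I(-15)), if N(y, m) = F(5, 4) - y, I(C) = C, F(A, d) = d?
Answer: -1828359584/407661 ≈ -4485.0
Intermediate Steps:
N(y, m) = 4 - y
z(p, w) = w + 15*p*w (z(p, w) = ((4 - 1*(-11))*p)*w + w = ((4 + 11)*p)*w + w = (15*p)*w + w = 15*p*w + w = w + 15*p*w)
1/407661 - z(-20, I(-15)) = 1/407661 - (-15)*(1 + 15*(-20)) = 1/407661 - (-15)*(1 - 300) = 1/407661 - (-15)*(-299) = 1/407661 - 1*4485 = 1/407661 - 4485 = -1828359584/407661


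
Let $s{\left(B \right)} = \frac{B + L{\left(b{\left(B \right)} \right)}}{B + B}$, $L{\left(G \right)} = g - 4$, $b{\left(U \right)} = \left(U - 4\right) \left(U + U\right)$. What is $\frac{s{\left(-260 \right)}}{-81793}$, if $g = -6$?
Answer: $- \frac{27}{4253236} \approx -6.3481 \cdot 10^{-6}$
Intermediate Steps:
$b{\left(U \right)} = 2 U \left(-4 + U\right)$ ($b{\left(U \right)} = \left(-4 + U\right) 2 U = 2 U \left(-4 + U\right)$)
$L{\left(G \right)} = -10$ ($L{\left(G \right)} = -6 - 4 = -10$)
$s{\left(B \right)} = \frac{-10 + B}{2 B}$ ($s{\left(B \right)} = \frac{B - 10}{B + B} = \frac{-10 + B}{2 B}$)
$\frac{s{\left(-260 \right)}}{-81793} = \frac{\frac{1}{2} \frac{1}{-260} \left(-10 - 260\right)}{-81793} = \frac{1}{2} \left(- \frac{1}{260}\right) \left(-270\right) \left(- \frac{1}{81793}\right) = \frac{27}{52} \left(- \frac{1}{81793}\right) = - \frac{27}{4253236}$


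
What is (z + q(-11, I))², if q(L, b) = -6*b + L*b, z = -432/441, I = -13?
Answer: 116229961/2401 ≈ 48409.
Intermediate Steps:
z = -48/49 (z = -432*1/441 = -48/49 ≈ -0.97959)
(z + q(-11, I))² = (-48/49 - 13*(-6 - 11))² = (-48/49 - 13*(-17))² = (-48/49 + 221)² = (10781/49)² = 116229961/2401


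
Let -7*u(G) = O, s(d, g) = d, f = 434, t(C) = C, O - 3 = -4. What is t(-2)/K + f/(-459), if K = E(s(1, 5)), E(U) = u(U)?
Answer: -6860/459 ≈ -14.946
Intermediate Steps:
O = -1 (O = 3 - 4 = -1)
u(G) = ⅐ (u(G) = -⅐*(-1) = ⅐)
E(U) = ⅐
K = ⅐ ≈ 0.14286
t(-2)/K + f/(-459) = -2/⅐ + 434/(-459) = -2*7 + 434*(-1/459) = -14 - 434/459 = -6860/459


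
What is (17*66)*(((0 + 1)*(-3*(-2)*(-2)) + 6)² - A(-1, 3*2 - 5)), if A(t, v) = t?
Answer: 41514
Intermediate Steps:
(17*66)*(((0 + 1)*(-3*(-2)*(-2)) + 6)² - A(-1, 3*2 - 5)) = (17*66)*(((0 + 1)*(-3*(-2)*(-2)) + 6)² - 1*(-1)) = 1122*((1*(6*(-2)) + 6)² + 1) = 1122*((1*(-12) + 6)² + 1) = 1122*((-12 + 6)² + 1) = 1122*((-6)² + 1) = 1122*(36 + 1) = 1122*37 = 41514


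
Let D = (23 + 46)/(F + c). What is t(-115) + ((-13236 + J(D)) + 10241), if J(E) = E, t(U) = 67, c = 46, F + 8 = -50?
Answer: -11735/4 ≈ -2933.8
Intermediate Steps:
F = -58 (F = -8 - 50 = -58)
D = -23/4 (D = (23 + 46)/(-58 + 46) = 69/(-12) = 69*(-1/12) = -23/4 ≈ -5.7500)
t(-115) + ((-13236 + J(D)) + 10241) = 67 + ((-13236 - 23/4) + 10241) = 67 + (-52967/4 + 10241) = 67 - 12003/4 = -11735/4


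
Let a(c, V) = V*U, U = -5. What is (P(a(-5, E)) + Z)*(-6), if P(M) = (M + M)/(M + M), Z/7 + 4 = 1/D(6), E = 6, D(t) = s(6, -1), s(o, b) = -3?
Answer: 176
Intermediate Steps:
D(t) = -3
Z = -91/3 (Z = -28 + 7/(-3) = -28 + 7*(-1/3) = -28 - 7/3 = -91/3 ≈ -30.333)
a(c, V) = -5*V (a(c, V) = V*(-5) = -5*V)
P(M) = 1 (P(M) = (2*M)/((2*M)) = (2*M)*(1/(2*M)) = 1)
(P(a(-5, E)) + Z)*(-6) = (1 - 91/3)*(-6) = -88/3*(-6) = 176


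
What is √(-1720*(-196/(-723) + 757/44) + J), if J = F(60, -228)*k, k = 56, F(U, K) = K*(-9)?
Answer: √5367027062958/7953 ≈ 291.30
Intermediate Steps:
F(U, K) = -9*K
J = 114912 (J = -9*(-228)*56 = 2052*56 = 114912)
√(-1720*(-196/(-723) + 757/44) + J) = √(-1720*(-196/(-723) + 757/44) + 114912) = √(-1720*(-196*(-1/723) + 757*(1/44)) + 114912) = √(-1720*(196/723 + 757/44) + 114912) = √(-1720*555935/31812 + 114912) = √(-239052050/7953 + 114912) = √(674843086/7953) = √5367027062958/7953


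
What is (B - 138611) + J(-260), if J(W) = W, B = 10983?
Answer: -127888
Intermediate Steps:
(B - 138611) + J(-260) = (10983 - 138611) - 260 = -127628 - 260 = -127888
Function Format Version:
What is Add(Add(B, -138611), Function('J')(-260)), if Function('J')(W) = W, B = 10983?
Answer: -127888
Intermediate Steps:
Add(Add(B, -138611), Function('J')(-260)) = Add(Add(10983, -138611), -260) = Add(-127628, -260) = -127888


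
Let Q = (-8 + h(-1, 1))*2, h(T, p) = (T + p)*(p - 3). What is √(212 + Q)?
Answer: 14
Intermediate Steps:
h(T, p) = (-3 + p)*(T + p) (h(T, p) = (T + p)*(-3 + p) = (-3 + p)*(T + p))
Q = -16 (Q = (-8 + (1² - 3*(-1) - 3*1 - 1*1))*2 = (-8 + (1 + 3 - 3 - 1))*2 = (-8 + 0)*2 = -8*2 = -16)
√(212 + Q) = √(212 - 16) = √196 = 14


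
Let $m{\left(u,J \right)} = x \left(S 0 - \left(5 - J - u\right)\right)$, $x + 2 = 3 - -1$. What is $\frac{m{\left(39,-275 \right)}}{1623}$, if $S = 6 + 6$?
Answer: $- \frac{482}{1623} \approx -0.29698$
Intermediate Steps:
$S = 12$
$x = 2$ ($x = -2 + \left(3 - -1\right) = -2 + \left(3 + 1\right) = -2 + 4 = 2$)
$m{\left(u,J \right)} = -10 + 2 J + 2 u$ ($m{\left(u,J \right)} = 2 \left(12 \cdot 0 - \left(5 - J - u\right)\right) = 2 \left(0 - \left(5 - J - u\right)\right) = 2 \left(0 + \left(-5 + J + u\right)\right) = 2 \left(-5 + J + u\right) = -10 + 2 J + 2 u$)
$\frac{m{\left(39,-275 \right)}}{1623} = \frac{-10 + 2 \left(-275\right) + 2 \cdot 39}{1623} = \left(-10 - 550 + 78\right) \frac{1}{1623} = \left(-482\right) \frac{1}{1623} = - \frac{482}{1623}$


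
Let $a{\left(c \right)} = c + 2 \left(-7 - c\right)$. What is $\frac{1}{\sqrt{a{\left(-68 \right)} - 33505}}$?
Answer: $- \frac{i \sqrt{33451}}{33451} \approx - 0.0054676 i$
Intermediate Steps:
$a{\left(c \right)} = -14 - c$ ($a{\left(c \right)} = c - \left(14 + 2 c\right) = -14 - c$)
$\frac{1}{\sqrt{a{\left(-68 \right)} - 33505}} = \frac{1}{\sqrt{\left(-14 - -68\right) - 33505}} = \frac{1}{\sqrt{\left(-14 + 68\right) - 33505}} = \frac{1}{\sqrt{54 - 33505}} = \frac{1}{\sqrt{-33451}} = \frac{1}{i \sqrt{33451}} = - \frac{i \sqrt{33451}}{33451}$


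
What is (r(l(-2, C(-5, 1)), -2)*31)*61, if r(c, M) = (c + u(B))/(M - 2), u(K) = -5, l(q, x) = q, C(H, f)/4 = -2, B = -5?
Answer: 13237/4 ≈ 3309.3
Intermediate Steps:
C(H, f) = -8 (C(H, f) = 4*(-2) = -8)
r(c, M) = (-5 + c)/(-2 + M) (r(c, M) = (c - 5)/(M - 2) = (-5 + c)/(-2 + M))
(r(l(-2, C(-5, 1)), -2)*31)*61 = (((-5 - 2)/(-2 - 2))*31)*61 = ((-7/(-4))*31)*61 = (-¼*(-7)*31)*61 = ((7/4)*31)*61 = (217/4)*61 = 13237/4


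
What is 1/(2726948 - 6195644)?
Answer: -1/3468696 ≈ -2.8829e-7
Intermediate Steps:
1/(2726948 - 6195644) = 1/(-3468696) = -1/3468696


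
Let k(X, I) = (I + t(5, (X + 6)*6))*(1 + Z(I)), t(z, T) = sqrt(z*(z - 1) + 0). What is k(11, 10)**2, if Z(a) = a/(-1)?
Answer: 9720 + 3240*sqrt(5) ≈ 16965.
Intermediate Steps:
Z(a) = -a (Z(a) = a*(-1) = -a)
t(z, T) = sqrt(z*(-1 + z)) (t(z, T) = sqrt(z*(-1 + z) + 0) = sqrt(z*(-1 + z)))
k(X, I) = (1 - I)*(I + 2*sqrt(5)) (k(X, I) = (I + sqrt(5*(-1 + 5)))*(1 - I) = (I + sqrt(5*4))*(1 - I) = (I + sqrt(20))*(1 - I) = (I + 2*sqrt(5))*(1 - I) = (1 - I)*(I + 2*sqrt(5)))
k(11, 10)**2 = (10 - 1*10**2 + 2*sqrt(5) - 2*10*sqrt(5))**2 = (10 - 1*100 + 2*sqrt(5) - 20*sqrt(5))**2 = (10 - 100 + 2*sqrt(5) - 20*sqrt(5))**2 = (-90 - 18*sqrt(5))**2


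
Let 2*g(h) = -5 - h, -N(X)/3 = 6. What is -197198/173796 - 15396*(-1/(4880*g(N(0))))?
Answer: -111854917/172275285 ≈ -0.64928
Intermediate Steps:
N(X) = -18 (N(X) = -3*6 = -18)
g(h) = -5/2 - h/2 (g(h) = (-5 - h)/2 = -5/2 - h/2)
-197198/173796 - 15396*(-1/(4880*g(N(0)))) = -197198/173796 - 15396*(-1/(4880*(-5/2 - ½*(-18)))) = -197198*1/173796 - 15396*(-1/(4880*(-5/2 + 9))) = -98599/86898 - 15396/((-4880*13/2)) = -98599/86898 - 15396/(-31720) = -98599/86898 - 15396*(-1/31720) = -98599/86898 + 3849/7930 = -111854917/172275285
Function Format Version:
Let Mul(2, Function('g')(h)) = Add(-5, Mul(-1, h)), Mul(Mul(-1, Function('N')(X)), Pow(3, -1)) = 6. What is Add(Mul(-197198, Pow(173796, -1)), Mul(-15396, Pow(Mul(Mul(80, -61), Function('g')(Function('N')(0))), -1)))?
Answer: Rational(-111854917, 172275285) ≈ -0.64928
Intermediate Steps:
Function('N')(X) = -18 (Function('N')(X) = Mul(-3, 6) = -18)
Function('g')(h) = Add(Rational(-5, 2), Mul(Rational(-1, 2), h)) (Function('g')(h) = Mul(Rational(1, 2), Add(-5, Mul(-1, h))) = Add(Rational(-5, 2), Mul(Rational(-1, 2), h)))
Add(Mul(-197198, Pow(173796, -1)), Mul(-15396, Pow(Mul(Mul(80, -61), Function('g')(Function('N')(0))), -1))) = Add(Mul(-197198, Pow(173796, -1)), Mul(-15396, Pow(Mul(Mul(80, -61), Add(Rational(-5, 2), Mul(Rational(-1, 2), -18))), -1))) = Add(Mul(-197198, Rational(1, 173796)), Mul(-15396, Pow(Mul(-4880, Add(Rational(-5, 2), 9)), -1))) = Add(Rational(-98599, 86898), Mul(-15396, Pow(Mul(-4880, Rational(13, 2)), -1))) = Add(Rational(-98599, 86898), Mul(-15396, Pow(-31720, -1))) = Add(Rational(-98599, 86898), Mul(-15396, Rational(-1, 31720))) = Add(Rational(-98599, 86898), Rational(3849, 7930)) = Rational(-111854917, 172275285)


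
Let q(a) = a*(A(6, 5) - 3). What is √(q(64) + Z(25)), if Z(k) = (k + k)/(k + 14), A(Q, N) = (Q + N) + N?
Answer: √1267422/39 ≈ 28.867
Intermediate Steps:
A(Q, N) = Q + 2*N (A(Q, N) = (N + Q) + N = Q + 2*N)
Z(k) = 2*k/(14 + k) (Z(k) = (2*k)/(14 + k) = 2*k/(14 + k))
q(a) = 13*a (q(a) = a*((6 + 2*5) - 3) = a*((6 + 10) - 3) = a*(16 - 3) = a*13 = 13*a)
√(q(64) + Z(25)) = √(13*64 + 2*25/(14 + 25)) = √(832 + 2*25/39) = √(832 + 2*25*(1/39)) = √(832 + 50/39) = √(32498/39) = √1267422/39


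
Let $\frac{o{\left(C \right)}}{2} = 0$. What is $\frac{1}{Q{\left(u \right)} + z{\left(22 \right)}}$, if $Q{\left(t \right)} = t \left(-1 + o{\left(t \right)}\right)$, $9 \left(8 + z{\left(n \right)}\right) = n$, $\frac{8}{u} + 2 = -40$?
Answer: $- \frac{63}{338} \approx -0.18639$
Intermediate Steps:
$u = - \frac{4}{21}$ ($u = \frac{8}{-2 - 40} = \frac{8}{-42} = 8 \left(- \frac{1}{42}\right) = - \frac{4}{21} \approx -0.19048$)
$z{\left(n \right)} = -8 + \frac{n}{9}$
$o{\left(C \right)} = 0$ ($o{\left(C \right)} = 2 \cdot 0 = 0$)
$Q{\left(t \right)} = - t$ ($Q{\left(t \right)} = t \left(-1 + 0\right) = t \left(-1\right) = - t$)
$\frac{1}{Q{\left(u \right)} + z{\left(22 \right)}} = \frac{1}{\left(-1\right) \left(- \frac{4}{21}\right) + \left(-8 + \frac{1}{9} \cdot 22\right)} = \frac{1}{\frac{4}{21} + \left(-8 + \frac{22}{9}\right)} = \frac{1}{\frac{4}{21} - \frac{50}{9}} = \frac{1}{- \frac{338}{63}} = - \frac{63}{338}$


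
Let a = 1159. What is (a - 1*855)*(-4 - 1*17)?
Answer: -6384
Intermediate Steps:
(a - 1*855)*(-4 - 1*17) = (1159 - 1*855)*(-4 - 1*17) = (1159 - 855)*(-4 - 17) = 304*(-21) = -6384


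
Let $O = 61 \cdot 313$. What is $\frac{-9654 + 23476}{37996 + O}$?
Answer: $\frac{13822}{57089} \approx 0.24211$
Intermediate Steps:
$O = 19093$
$\frac{-9654 + 23476}{37996 + O} = \frac{-9654 + 23476}{37996 + 19093} = \frac{13822}{57089}$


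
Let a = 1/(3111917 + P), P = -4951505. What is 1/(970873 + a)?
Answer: 1839588/1786006320323 ≈ 1.0300e-6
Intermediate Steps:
a = -1/1839588 (a = 1/(3111917 - 4951505) = 1/(-1839588) = -1/1839588 ≈ -5.4360e-7)
1/(970873 + a) = 1/(970873 - 1/1839588) = 1/(1786006320323/1839588) = 1839588/1786006320323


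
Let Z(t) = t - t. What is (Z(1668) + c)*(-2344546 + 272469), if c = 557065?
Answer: -1154281574005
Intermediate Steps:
Z(t) = 0
(Z(1668) + c)*(-2344546 + 272469) = (0 + 557065)*(-2344546 + 272469) = 557065*(-2072077) = -1154281574005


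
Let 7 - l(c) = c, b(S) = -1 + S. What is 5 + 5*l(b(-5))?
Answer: 70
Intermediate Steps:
l(c) = 7 - c
5 + 5*l(b(-5)) = 5 + 5*(7 - (-1 - 5)) = 5 + 5*(7 - 1*(-6)) = 5 + 5*(7 + 6) = 5 + 5*13 = 5 + 65 = 70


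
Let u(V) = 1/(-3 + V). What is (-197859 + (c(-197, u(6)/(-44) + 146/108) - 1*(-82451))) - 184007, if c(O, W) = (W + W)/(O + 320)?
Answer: -21875857133/73062 ≈ -2.9942e+5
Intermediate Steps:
c(O, W) = 2*W/(320 + O) (c(O, W) = (2*W)/(320 + O) = 2*W/(320 + O))
(-197859 + (c(-197, u(6)/(-44) + 146/108) - 1*(-82451))) - 184007 = (-197859 + (2*(1/((-3 + 6)*(-44)) + 146/108)/(320 - 197) - 1*(-82451))) - 184007 = (-197859 + (2*(-1/44/3 + 146*(1/108))/123 + 82451)) - 184007 = (-197859 + (2*((⅓)*(-1/44) + 73/54)*(1/123) + 82451)) - 184007 = (-197859 + (2*(-1/132 + 73/54)*(1/123) + 82451)) - 184007 = (-197859 + (2*(1597/1188)*(1/123) + 82451)) - 184007 = (-197859 + (1597/73062 + 82451)) - 184007 = (-197859 + 6024036559/73062) - 184007 = -8431937699/73062 - 184007 = -21875857133/73062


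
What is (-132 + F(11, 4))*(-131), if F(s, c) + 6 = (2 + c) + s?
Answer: 15851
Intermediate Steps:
F(s, c) = -4 + c + s (F(s, c) = -6 + ((2 + c) + s) = -6 + (2 + c + s) = -4 + c + s)
(-132 + F(11, 4))*(-131) = (-132 + (-4 + 4 + 11))*(-131) = (-132 + 11)*(-131) = -121*(-131) = 15851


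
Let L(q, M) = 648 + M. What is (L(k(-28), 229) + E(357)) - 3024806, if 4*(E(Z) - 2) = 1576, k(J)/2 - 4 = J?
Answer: -3023533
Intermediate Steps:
k(J) = 8 + 2*J
E(Z) = 396 (E(Z) = 2 + (1/4)*1576 = 2 + 394 = 396)
(L(k(-28), 229) + E(357)) - 3024806 = ((648 + 229) + 396) - 3024806 = (877 + 396) - 3024806 = 1273 - 3024806 = -3023533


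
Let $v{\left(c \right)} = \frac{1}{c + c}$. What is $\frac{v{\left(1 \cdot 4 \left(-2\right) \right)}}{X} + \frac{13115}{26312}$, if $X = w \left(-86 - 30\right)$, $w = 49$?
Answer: $\frac{149094609}{299114816} \approx 0.49845$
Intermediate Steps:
$X = -5684$ ($X = 49 \left(-86 - 30\right) = 49 \left(-116\right) = -5684$)
$v{\left(c \right)} = \frac{1}{2 c}$
$\frac{v{\left(1 \cdot 4 \left(-2\right) \right)}}{X} + \frac{13115}{26312} = \frac{\frac{1}{2} \frac{1}{1 \cdot 4 \left(-2\right)}}{-5684} + \frac{13115}{26312} = \frac{1}{2 \cdot 4 \left(-2\right)} \left(- \frac{1}{5684}\right) + 13115 \cdot \frac{1}{26312} = \frac{1}{2 \left(-8\right)} \left(- \frac{1}{5684}\right) + \frac{13115}{26312} = \frac{1}{2} \left(- \frac{1}{8}\right) \left(- \frac{1}{5684}\right) + \frac{13115}{26312} = \left(- \frac{1}{16}\right) \left(- \frac{1}{5684}\right) + \frac{13115}{26312} = \frac{1}{90944} + \frac{13115}{26312} = \frac{149094609}{299114816}$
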